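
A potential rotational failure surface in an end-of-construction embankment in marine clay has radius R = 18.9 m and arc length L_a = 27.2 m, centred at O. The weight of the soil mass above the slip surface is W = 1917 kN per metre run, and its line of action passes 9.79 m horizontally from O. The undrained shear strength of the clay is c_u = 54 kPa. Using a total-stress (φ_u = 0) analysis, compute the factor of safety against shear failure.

Taking moments about the centre O, the resisting moment is provided by the undrained shear strength acting along the arc:
M_R = c_u·L_a·R = 54·27.20·18.9 = 27760.3 kN·m/m
M_D = W·d = 1917·9.79 = 18767.4 kN·m/m
FS = M_R / M_D = 27760.3 / 18767.4 = 1.479

FS = 1.48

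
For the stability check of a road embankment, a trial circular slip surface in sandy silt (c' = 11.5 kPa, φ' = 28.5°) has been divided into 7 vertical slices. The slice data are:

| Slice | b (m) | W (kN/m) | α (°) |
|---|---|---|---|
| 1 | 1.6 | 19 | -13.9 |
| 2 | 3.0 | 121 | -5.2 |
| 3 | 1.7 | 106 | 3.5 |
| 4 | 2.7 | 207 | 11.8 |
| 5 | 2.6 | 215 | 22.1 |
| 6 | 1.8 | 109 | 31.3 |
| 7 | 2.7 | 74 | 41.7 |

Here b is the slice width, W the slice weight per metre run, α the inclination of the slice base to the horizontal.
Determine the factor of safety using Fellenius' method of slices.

Ordinary method of slices: FS = Σ[c'·Δl_i + (W_i cosα_i)·tanφ'] / Σ W_i sinα_i, with Δl_i = b_i / cosα_i.
Slice 1: Δl = 1.6/cos(-13.9°) = 1.648 m; N'_1 = 19·cos(-13.9°) = 18.4; c'Δl = 18.96; W sinα = -4.6
Slice 2: Δl = 3.0/cos(-5.2°) = 3.012 m; N'_2 = 121·cos(-5.2°) = 120.5; c'Δl = 34.64; W sinα = -11.0
Slice 3: Δl = 1.7/cos3.5° = 1.703 m; N'_3 = 106·cos3.5° = 105.8; c'Δl = 19.59; W sinα = 6.5
Slice 4: Δl = 2.7/cos11.8° = 2.758 m; N'_4 = 207·cos11.8° = 202.6; c'Δl = 31.72; W sinα = 42.3
Slice 5: Δl = 2.6/cos22.1° = 2.806 m; N'_5 = 215·cos22.1° = 199.2; c'Δl = 32.27; W sinα = 80.9
Slice 6: Δl = 1.8/cos31.3° = 2.107 m; N'_6 = 109·cos31.3° = 93.1; c'Δl = 24.23; W sinα = 56.6
Slice 7: Δl = 2.7/cos41.7° = 3.616 m; N'_7 = 74·cos41.7° = 55.3; c'Δl = 41.59; W sinα = 49.2
Σc'Δl = 203.0 kN/m; ΣN' = 795.0 kN/m; ΣW sinα = 220.0 kN/m
Resisting = 203.0 + 795.0·tan28.5° = 203.0 + 431.6 = 634.6 kN/m
FS = 634.6 / 220.0 = 2.884

FS = 2.88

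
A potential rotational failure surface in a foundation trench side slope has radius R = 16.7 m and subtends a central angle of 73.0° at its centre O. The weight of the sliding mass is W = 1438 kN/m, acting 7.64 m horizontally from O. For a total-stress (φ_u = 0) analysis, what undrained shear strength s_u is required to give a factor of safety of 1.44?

FS = s_u·L_a·R / (W·d), so s_u = FS·W·d / (L_a·R).
Arc length L_a = R·θ = 16.7·(73.0°·π/180) = 16.7·1.2741 = 21.28 m
s_u = 1.44·1438·7.64 / (21.28·16.7) = 15820.3 / 355.33 = 44.52 kPa

s_u = 44.5 kPa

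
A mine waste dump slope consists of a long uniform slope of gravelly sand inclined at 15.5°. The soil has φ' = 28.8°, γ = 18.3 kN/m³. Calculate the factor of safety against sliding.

FS = 1.98

For a dry cohesionless infinite slope the factor of safety is FS = tanφ' / tanβ.
FS = tan28.8° / tan15.5° = 0.5498 / 0.2773 = 1.982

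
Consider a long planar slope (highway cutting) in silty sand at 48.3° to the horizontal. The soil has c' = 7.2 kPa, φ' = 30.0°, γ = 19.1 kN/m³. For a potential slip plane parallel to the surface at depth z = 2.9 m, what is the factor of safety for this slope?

FS = 0.78

For an infinite slope with a slip plane parallel to the surface (no pore pressure): FS = [c' + γz cos²β tanφ'] / [γz sinβ cosβ].
γz = 19.1·2.9 = 55.39 kN/m²
Numerator = 7.2 + 55.39·cos²48.3°·tan30.0° = 7.2 + 55.39·0.4425·0.5774 = 21.352 kPa
Denominator = 55.39·sin48.3°·cos48.3° = 55.39·0.7466·0.6652 = 27.511 kPa
FS = 21.352 / 27.511 = 0.776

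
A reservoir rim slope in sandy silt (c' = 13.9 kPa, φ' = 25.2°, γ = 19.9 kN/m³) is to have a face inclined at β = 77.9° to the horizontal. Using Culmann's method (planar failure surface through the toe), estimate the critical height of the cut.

Culmann's analysis gives the critical failure plane at α_cr = (β + φ')/2 = (77.9 + 25.2)/2 = 51.6°, and the critical height
H_c = (4c'/γ) · sinβ cosφ' / [1 − cos(β − φ')]
    = (4·13.9/19.9) · sin77.9°·cos25.2° / [1 − cos(52.7°)]
    = 2.794 · 0.9778·0.9048 / [1 − 0.6060]
    = 2.794 · 0.8847 / 0.3940
    = 6.27 m

H_c = 6.27 m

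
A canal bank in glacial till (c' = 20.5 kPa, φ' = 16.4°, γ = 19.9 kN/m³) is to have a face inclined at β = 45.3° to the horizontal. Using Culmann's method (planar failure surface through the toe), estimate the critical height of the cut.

H_c = 22.56 m

Culmann's analysis gives the critical failure plane at α_cr = (β + φ')/2 = (45.3 + 16.4)/2 = 30.8°, and the critical height
H_c = (4c'/γ) · sinβ cosφ' / [1 − cos(β − φ')]
    = (4·20.5/19.9) · sin45.3°·cos16.4° / [1 − cos(28.9°)]
    = 4.121 · 0.7108·0.9593 / [1 − 0.8755]
    = 4.121 · 0.6819 / 0.1245
    = 22.56 m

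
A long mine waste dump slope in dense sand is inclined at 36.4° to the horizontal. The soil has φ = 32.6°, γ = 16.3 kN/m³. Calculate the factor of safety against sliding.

For a dry cohesionless infinite slope the factor of safety is FS = tanφ / tanβ.
FS = tan32.6° / tan36.4° = 0.6395 / 0.7373 = 0.867

FS = 0.87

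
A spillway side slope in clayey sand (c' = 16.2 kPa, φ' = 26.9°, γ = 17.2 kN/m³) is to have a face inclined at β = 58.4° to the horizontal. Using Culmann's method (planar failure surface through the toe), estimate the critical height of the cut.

Culmann's analysis gives the critical failure plane at α_cr = (β + φ')/2 = (58.4 + 26.9)/2 = 42.6°, and the critical height
H_c = (4c'/γ) · sinβ cosφ' / [1 − cos(β − φ')]
    = (4·16.2/17.2) · sin58.4°·cos26.9° / [1 − cos(31.5°)]
    = 3.767 · 0.8517·0.8918 / [1 − 0.8526]
    = 3.767 · 0.7596 / 0.1474
    = 19.42 m

H_c = 19.42 m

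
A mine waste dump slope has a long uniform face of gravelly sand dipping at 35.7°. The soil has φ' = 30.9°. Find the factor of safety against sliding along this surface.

For a dry cohesionless infinite slope the factor of safety is FS = tanφ' / tanβ.
FS = tan30.9° / tan35.7° = 0.5985 / 0.7186 = 0.833

FS = 0.83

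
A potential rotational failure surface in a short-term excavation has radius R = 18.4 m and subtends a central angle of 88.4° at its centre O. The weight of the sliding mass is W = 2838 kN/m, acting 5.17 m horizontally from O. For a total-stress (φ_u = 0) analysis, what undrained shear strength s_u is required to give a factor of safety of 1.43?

FS = s_u·L_a·R / (W·d), so s_u = FS·W·d / (L_a·R).
Arc length L_a = R·θ = 18.4·(88.4°·π/180) = 18.4·1.5429 = 28.39 m
s_u = 1.43·2838·5.17 / (28.39·18.4) = 20981.6 / 522.35 = 40.17 kPa

s_u = 40.2 kPa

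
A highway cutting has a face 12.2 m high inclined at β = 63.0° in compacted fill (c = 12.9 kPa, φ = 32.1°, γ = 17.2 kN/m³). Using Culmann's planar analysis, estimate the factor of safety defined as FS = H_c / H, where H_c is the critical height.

H_c = (4c/γ) · sinβ cosφ / [1 − cos(β − φ)]
    = (4·12.9/17.2) · sin63.0°·cos32.1° / [1 − cos30.9°]
    = 3.000 · 0.7548 / 0.1419 = 15.95 m
FS = H_c / H = 15.95 / 12.2 = 1.308

FS = 1.31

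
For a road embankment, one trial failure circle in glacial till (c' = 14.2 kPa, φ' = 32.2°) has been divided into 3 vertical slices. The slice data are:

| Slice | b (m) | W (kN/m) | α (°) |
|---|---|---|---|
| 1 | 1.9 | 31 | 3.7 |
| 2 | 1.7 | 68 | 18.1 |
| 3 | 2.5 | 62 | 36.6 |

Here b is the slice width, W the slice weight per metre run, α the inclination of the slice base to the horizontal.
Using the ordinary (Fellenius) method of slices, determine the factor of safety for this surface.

Ordinary method of slices: FS = Σ[c'·Δl_i + (W_i cosα_i)·tanφ'] / Σ W_i sinα_i, with Δl_i = b_i / cosα_i.
Slice 1: Δl = 1.9/cos3.7° = 1.904 m; N'_1 = 31·cos3.7° = 30.9; c'Δl = 27.04; W sinα = 2.0
Slice 2: Δl = 1.7/cos18.1° = 1.789 m; N'_2 = 68·cos18.1° = 64.6; c'Δl = 25.40; W sinα = 21.1
Slice 3: Δl = 2.5/cos36.6° = 3.114 m; N'_3 = 62·cos36.6° = 49.8; c'Δl = 44.22; W sinα = 37.0
Σc'Δl = 96.7 kN/m; ΣN' = 145.3 kN/m; ΣW sinα = 60.1 kN/m
Resisting = 96.7 + 145.3·tan32.2° = 96.7 + 91.5 = 188.2 kN/m
FS = 188.2 / 60.1 = 3.132

FS = 3.13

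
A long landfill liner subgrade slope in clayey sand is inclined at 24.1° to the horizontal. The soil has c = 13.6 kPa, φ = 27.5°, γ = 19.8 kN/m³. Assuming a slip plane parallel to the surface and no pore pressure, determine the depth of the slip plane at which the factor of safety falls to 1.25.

z = 21.36 m

Setting FS = 1.25 in FS = [c + γz cos²β tanφ] / [γz sinβ cosβ] and solving for z:
z = c / [γ cosβ (FS·sinβ − cosβ·tanφ)]
  = 13.6 / [19.8·cos24.1°·(1.25·sin24.1° − cos24.1°·tan27.5°)]
  = 13.6 / [19.8·0.9128·(1.25·0.4083 − 0.9128·0.5206)]
  = 13.6 / 0.6366 = 21.363 m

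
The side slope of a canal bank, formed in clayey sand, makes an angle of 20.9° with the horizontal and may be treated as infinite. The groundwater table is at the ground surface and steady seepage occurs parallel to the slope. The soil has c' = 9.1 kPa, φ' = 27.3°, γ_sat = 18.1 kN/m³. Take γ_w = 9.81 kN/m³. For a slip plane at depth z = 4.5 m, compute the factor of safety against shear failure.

FS = 0.95

With seepage parallel to the slope and the water table at the surface, the effective normal stress on the slip plane uses the buoyant unit weight γ' = γ_sat − γ_w while the driving shear stress uses γ_sat:
FS = [c' + γ' z cos²β tanφ'] / [γ_sat z sinβ cosβ]
γ' = 18.1 − 9.81 = 8.29 kN/m³
Numerator = 9.1 + 8.29·4.5·cos²20.9°·tan27.3° = 9.1 + 8.29·4.5·0.8727·0.5161 = 25.904 kPa
Denominator = 18.1·4.5·sin20.9°·cos20.9° = 18.1·4.5·0.3567·0.9342 = 27.145 kPa
FS = 25.904 / 27.145 = 0.954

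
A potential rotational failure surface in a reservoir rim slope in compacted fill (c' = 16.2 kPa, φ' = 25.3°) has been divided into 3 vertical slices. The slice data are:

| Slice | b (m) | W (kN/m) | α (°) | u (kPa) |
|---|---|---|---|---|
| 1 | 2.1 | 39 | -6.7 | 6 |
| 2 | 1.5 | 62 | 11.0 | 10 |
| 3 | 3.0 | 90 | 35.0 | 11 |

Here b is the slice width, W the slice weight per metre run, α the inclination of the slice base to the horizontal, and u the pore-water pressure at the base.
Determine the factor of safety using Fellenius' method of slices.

Ordinary method of slices: FS = Σ[c'·Δl_i + (W_i cosα_i − u_i·Δl_i)·tanφ'] / Σ W_i sinα_i, with Δl_i = b_i / cosα_i.
Slice 1: Δl = 2.1/cos(-6.7°) = 2.114 m; N'_1 = 39·cos(-6.7°) − 6·2.114 = 26.0; c'Δl = 34.25; W sinα = -4.6
Slice 2: Δl = 1.5/cos11.0° = 1.528 m; N'_2 = 62·cos11.0° − 10·1.528 = 45.6; c'Δl = 24.75; W sinα = 11.8
Slice 3: Δl = 3.0/cos35.0° = 3.662 m; N'_3 = 90·cos35.0° − 11·3.662 = 33.4; c'Δl = 59.33; W sinα = 51.6
Σc'Δl = 118.3 kN/m; ΣN' = 105.1 kN/m; ΣW sinα = 58.9 kN/m
Resisting = 118.3 + 105.1·tan25.3° = 118.3 + 49.7 = 168.0 kN/m
FS = 168.0 / 58.9 = 2.852

FS = 2.85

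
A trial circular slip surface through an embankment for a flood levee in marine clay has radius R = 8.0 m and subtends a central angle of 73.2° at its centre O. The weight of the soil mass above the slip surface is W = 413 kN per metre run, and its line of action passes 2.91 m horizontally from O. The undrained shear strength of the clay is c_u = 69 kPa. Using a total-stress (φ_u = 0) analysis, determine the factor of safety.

FS = 4.69

Taking moments about the centre O, the resisting moment is provided by the undrained shear strength acting along the arc:
Arc length L_a = R·θ = 8.0·(73.2°·π/180) = 8.0·1.2776 = 10.22 m
M_R = c_u·L_a·R = 69·10.22·8.0 = 5641.8 kN·m/m
M_D = W·d = 413·2.91 = 1201.8 kN·m/m
FS = M_R / M_D = 5641.8 / 1201.8 = 4.694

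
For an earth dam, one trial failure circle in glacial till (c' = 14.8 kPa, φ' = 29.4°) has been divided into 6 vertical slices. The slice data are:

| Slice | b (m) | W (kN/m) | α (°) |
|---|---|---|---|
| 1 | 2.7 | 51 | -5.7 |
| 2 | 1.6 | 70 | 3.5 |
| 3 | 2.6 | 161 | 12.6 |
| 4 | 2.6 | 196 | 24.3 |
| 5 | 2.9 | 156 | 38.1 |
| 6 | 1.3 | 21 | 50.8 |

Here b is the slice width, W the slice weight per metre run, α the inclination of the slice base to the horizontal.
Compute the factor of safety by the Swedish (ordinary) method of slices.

FS = 2.48

Ordinary method of slices: FS = Σ[c'·Δl_i + (W_i cosα_i)·tanφ'] / Σ W_i sinα_i, with Δl_i = b_i / cosα_i.
Slice 1: Δl = 2.7/cos(-5.7°) = 2.713 m; N'_1 = 51·cos(-5.7°) = 50.7; c'Δl = 40.16; W sinα = -5.1
Slice 2: Δl = 1.6/cos3.5° = 1.603 m; N'_2 = 70·cos3.5° = 69.9; c'Δl = 23.72; W sinα = 4.3
Slice 3: Δl = 2.6/cos12.6° = 2.664 m; N'_3 = 161·cos12.6° = 157.1; c'Δl = 39.43; W sinα = 35.1
Slice 4: Δl = 2.6/cos24.3° = 2.853 m; N'_4 = 196·cos24.3° = 178.6; c'Δl = 42.22; W sinα = 80.7
Slice 5: Δl = 2.9/cos38.1° = 3.685 m; N'_5 = 156·cos38.1° = 122.8; c'Δl = 54.54; W sinα = 96.3
Slice 6: Δl = 1.3/cos50.8° = 2.057 m; N'_6 = 21·cos50.8° = 13.3; c'Δl = 30.44; W sinα = 16.3
Σc'Δl = 230.5 kN/m; ΣN' = 592.4 kN/m; ΣW sinα = 227.5 kN/m
Resisting = 230.5 + 592.4·tan29.4° = 230.5 + 333.8 = 564.3 kN/m
FS = 564.3 / 227.5 = 2.480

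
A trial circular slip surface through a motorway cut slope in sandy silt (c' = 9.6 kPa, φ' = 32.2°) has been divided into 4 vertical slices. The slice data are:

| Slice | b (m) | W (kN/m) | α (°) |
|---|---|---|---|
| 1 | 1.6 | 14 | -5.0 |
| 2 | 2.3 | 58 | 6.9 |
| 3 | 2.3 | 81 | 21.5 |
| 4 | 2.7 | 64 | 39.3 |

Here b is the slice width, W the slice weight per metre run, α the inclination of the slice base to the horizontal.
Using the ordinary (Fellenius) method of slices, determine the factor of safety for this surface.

Ordinary method of slices: FS = Σ[c'·Δl_i + (W_i cosα_i)·tanφ'] / Σ W_i sinα_i, with Δl_i = b_i / cosα_i.
Slice 1: Δl = 1.6/cos(-5.0°) = 1.606 m; N'_1 = 14·cos(-5.0°) = 13.9; c'Δl = 15.42; W sinα = -1.2
Slice 2: Δl = 2.3/cos6.9° = 2.317 m; N'_2 = 58·cos6.9° = 57.6; c'Δl = 22.24; W sinα = 7.0
Slice 3: Δl = 2.3/cos21.5° = 2.472 m; N'_3 = 81·cos21.5° = 75.4; c'Δl = 23.73; W sinα = 29.7
Slice 4: Δl = 2.7/cos39.3° = 3.489 m; N'_4 = 64·cos39.3° = 49.5; c'Δl = 33.50; W sinα = 40.5
Σc'Δl = 94.9 kN/m; ΣN' = 196.4 kN/m; ΣW sinα = 76.0 kN/m
Resisting = 94.9 + 196.4·tan32.2° = 94.9 + 123.7 = 218.6 kN/m
FS = 218.6 / 76.0 = 2.877

FS = 2.88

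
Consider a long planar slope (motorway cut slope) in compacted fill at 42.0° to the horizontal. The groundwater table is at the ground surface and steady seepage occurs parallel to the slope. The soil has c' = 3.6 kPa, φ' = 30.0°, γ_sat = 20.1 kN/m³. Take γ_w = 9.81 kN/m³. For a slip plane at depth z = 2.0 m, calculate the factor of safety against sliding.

FS = 0.51

With seepage parallel to the slope and the water table at the surface, the effective normal stress on the slip plane uses the buoyant unit weight γ' = γ_sat − γ_w while the driving shear stress uses γ_sat:
FS = [c' + γ' z cos²β tanφ'] / [γ_sat z sinβ cosβ]
γ' = 20.1 − 9.81 = 10.29 kN/m³
Numerator = 3.6 + 10.29·2.0·cos²42.0°·tan30.0° = 3.6 + 10.29·2.0·0.5523·0.5774 = 10.162 kPa
Denominator = 20.1·2.0·sin42.0°·cos42.0° = 20.1·2.0·0.6691·0.7431 = 19.990 kPa
FS = 10.162 / 19.990 = 0.508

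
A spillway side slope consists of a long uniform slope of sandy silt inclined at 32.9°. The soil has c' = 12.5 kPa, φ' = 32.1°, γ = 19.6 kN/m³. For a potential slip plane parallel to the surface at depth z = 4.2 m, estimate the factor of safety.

For an infinite slope with a slip plane parallel to the surface (no pore pressure): FS = [c' + γz cos²β tanφ'] / [γz sinβ cosβ].
γz = 19.6·4.2 = 82.32 kN/m²
Numerator = 12.5 + 82.32·cos²32.9°·tan32.1° = 12.5 + 82.32·0.7050·0.6273 = 48.904 kPa
Denominator = 82.32·sin32.9°·cos32.9° = 82.32·0.5432·0.8396 = 37.543 kPa
FS = 48.904 / 37.543 = 1.303

FS = 1.30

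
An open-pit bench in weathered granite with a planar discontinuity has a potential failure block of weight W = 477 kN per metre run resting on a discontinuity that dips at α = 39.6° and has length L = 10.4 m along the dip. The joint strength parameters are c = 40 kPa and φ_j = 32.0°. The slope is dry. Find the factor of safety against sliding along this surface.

Resolving the block weight along and normal to the plane and applying the Mohr–Coulomb strength on the joint:
N' = W cosα = 477·cos39.6° = 367.5 kN/m
Driving force T = W sinα = 477·sin39.6° = 304.1 kN/m
Resisting force R = c·L + N'·tanφ_j = 40·10.4 + 367.5·tan32.0° = 416.0 + 229.7 = 645.7 kN/m
FS = R / T = 645.7 / 304.1 = 2.124

FS = 2.12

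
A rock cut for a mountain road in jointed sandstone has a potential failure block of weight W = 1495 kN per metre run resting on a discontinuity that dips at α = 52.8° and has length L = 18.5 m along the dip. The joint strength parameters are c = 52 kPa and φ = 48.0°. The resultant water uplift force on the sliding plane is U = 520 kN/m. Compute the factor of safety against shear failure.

Resolving the block weight along and normal to the plane and applying the Mohr–Coulomb strength on the joint:
N' = W cosα − U = 1495·cos52.8° − 520 = 383.9 kN/m
Driving force T = W sinα = 1495·sin52.8° = 1190.8 kN/m
Resisting force R = c·L + N'·tanφ = 52·18.5 + 383.9·tan48.0° = 962.0 + 426.3 = 1388.3 kN/m
FS = R / T = 1388.3 / 1190.8 = 1.166

FS = 1.17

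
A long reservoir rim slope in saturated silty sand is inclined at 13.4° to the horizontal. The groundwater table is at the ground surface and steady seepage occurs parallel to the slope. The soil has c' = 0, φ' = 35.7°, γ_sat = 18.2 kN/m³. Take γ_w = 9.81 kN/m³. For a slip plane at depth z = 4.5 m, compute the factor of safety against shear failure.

With seepage parallel to the slope and the water table at the surface, the effective normal stress on the slip plane uses the buoyant unit weight γ' = γ_sat − γ_w while the driving shear stress uses γ_sat:
FS = [c' + γ' z cos²β tanφ'] / [γ_sat z sinβ cosβ]
(For c' = 0 this reduces to FS = (γ'/γ_sat)·tanφ'/tanβ.)
γ' = 18.2 − 9.81 = 8.39 kN/m³
Numerator = 0.0 + 8.39·4.5·cos²13.4°·tan35.7° = 0.0 + 8.39·4.5·0.9463·0.7186 = 25.673 kPa
Denominator = 18.2·4.5·sin13.4°·cos13.4° = 18.2·4.5·0.2317·0.9728 = 18.463 kPa
FS = 25.673 / 18.463 = 1.390

FS = 1.39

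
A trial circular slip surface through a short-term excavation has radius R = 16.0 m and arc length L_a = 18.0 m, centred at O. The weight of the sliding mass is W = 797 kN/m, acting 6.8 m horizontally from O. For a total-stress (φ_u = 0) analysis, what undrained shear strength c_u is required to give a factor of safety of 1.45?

c_u = 27.3 kPa

FS = c_u·L_a·R / (W·d), so c_u = FS·W·d / (L_a·R).
c_u = 1.45·797·6.8 / (18.00·16.0) = 7858.4 / 288.00 = 27.29 kPa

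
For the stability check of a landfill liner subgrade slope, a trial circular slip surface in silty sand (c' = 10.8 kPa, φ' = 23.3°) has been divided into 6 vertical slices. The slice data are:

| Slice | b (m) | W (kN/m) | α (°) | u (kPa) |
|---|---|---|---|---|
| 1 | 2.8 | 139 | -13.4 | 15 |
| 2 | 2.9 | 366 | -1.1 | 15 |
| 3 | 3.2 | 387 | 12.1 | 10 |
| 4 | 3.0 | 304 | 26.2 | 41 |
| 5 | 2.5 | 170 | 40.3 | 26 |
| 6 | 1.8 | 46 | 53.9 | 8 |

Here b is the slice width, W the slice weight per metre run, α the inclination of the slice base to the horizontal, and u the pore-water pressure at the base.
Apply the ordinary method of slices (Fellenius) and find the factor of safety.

Ordinary method of slices: FS = Σ[c'·Δl_i + (W_i cosα_i − u_i·Δl_i)·tanφ'] / Σ W_i sinα_i, with Δl_i = b_i / cosα_i.
Slice 1: Δl = 2.8/cos(-13.4°) = 2.878 m; N'_1 = 139·cos(-13.4°) − 15·2.878 = 92.0; c'Δl = 31.09; W sinα = -32.2
Slice 2: Δl = 2.9/cos(-1.1°) = 2.901 m; N'_2 = 366·cos(-1.1°) − 15·2.901 = 322.4; c'Δl = 31.33; W sinα = -7.0
Slice 3: Δl = 3.2/cos12.1° = 3.273 m; N'_3 = 387·cos12.1° − 10·3.273 = 345.7; c'Δl = 35.35; W sinα = 81.1
Slice 4: Δl = 3.0/cos26.2° = 3.344 m; N'_4 = 304·cos26.2° − 41·3.344 = 135.7; c'Δl = 36.11; W sinα = 134.2
Slice 5: Δl = 2.5/cos40.3° = 3.278 m; N'_5 = 170·cos40.3° − 26·3.278 = 44.4; c'Δl = 35.40; W sinα = 110.0
Slice 6: Δl = 1.8/cos53.9° = 3.055 m; N'_6 = 46·cos53.9° − 8·3.055 = 2.7; c'Δl = 32.99; W sinα = 37.2
Σc'Δl = 202.3 kN/m; ΣN' = 942.9 kN/m; ΣW sinα = 323.2 kN/m
Resisting = 202.3 + 942.9·tan23.3° = 202.3 + 406.1 = 608.3 kN/m
FS = 608.3 / 323.2 = 1.882

FS = 1.88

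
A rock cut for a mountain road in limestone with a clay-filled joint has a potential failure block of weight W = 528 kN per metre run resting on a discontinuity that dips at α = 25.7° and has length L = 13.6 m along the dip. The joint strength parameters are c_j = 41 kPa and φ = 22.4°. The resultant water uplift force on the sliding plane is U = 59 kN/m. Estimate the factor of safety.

FS = 3.19

Resolving the block weight along and normal to the plane and applying the Mohr–Coulomb strength on the joint:
N' = W cosα − U = 528·cos25.7° − 59 = 416.8 kN/m
Driving force T = W sinα = 528·sin25.7° = 229.0 kN/m
Resisting force R = c_j·L + N'·tanφ = 41·13.6 + 416.8·tan22.4° = 557.6 + 171.8 = 729.4 kN/m
FS = R / T = 729.4 / 229.0 = 3.185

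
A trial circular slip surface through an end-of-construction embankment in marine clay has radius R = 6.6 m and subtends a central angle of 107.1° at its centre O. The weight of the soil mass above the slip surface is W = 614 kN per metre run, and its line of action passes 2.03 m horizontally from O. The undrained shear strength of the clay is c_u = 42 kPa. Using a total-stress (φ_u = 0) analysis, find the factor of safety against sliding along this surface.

Taking moments about the centre O, the resisting moment is provided by the undrained shear strength acting along the arc:
Arc length L_a = R·θ = 6.6·(107.1°·π/180) = 6.6·1.8692 = 12.34 m
M_R = c_u·L_a·R = 42·12.34·6.6 = 3419.8 kN·m/m
M_D = W·d = 614·2.03 = 1246.4 kN·m/m
FS = M_R / M_D = 3419.8 / 1246.4 = 2.744

FS = 2.74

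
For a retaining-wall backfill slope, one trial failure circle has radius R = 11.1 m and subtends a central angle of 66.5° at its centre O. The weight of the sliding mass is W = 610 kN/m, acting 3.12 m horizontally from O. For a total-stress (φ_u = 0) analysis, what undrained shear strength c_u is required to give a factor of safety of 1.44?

FS = c_u·L_a·R / (W·d), so c_u = FS·W·d / (L_a·R).
Arc length L_a = R·θ = 11.1·(66.5°·π/180) = 11.1·1.1606 = 12.88 m
c_u = 1.44·610·3.12 / (12.88·11.1) = 2740.6 / 143.00 = 19.16 kPa

c_u = 19.2 kPa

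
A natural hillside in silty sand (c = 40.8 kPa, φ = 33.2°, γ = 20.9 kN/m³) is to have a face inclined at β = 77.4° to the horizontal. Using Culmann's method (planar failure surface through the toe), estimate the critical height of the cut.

H_c = 22.53 m

Culmann's analysis gives the critical failure plane at α_cr = (β + φ)/2 = (77.4 + 33.2)/2 = 55.3°, and the critical height
H_c = (4c/γ) · sinβ cosφ / [1 − cos(β − φ)]
    = (4·40.8/20.9) · sin77.4°·cos33.2° / [1 − cos(44.2°)]
    = 7.809 · 0.9759·0.8368 / [1 − 0.7169]
    = 7.809 · 0.8166 / 0.2831
    = 22.53 m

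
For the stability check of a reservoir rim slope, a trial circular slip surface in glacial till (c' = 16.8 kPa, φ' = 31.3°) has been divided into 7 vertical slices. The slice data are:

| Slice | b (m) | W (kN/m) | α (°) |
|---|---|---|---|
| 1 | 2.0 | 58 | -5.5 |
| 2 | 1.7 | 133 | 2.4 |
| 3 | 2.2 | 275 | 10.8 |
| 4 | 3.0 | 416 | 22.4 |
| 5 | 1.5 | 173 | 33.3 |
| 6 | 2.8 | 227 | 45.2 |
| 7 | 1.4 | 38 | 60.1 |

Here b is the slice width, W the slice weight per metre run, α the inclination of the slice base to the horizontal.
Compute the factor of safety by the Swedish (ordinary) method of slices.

FS = 2.02

Ordinary method of slices: FS = Σ[c'·Δl_i + (W_i cosα_i)·tanφ'] / Σ W_i sinα_i, with Δl_i = b_i / cosα_i.
Slice 1: Δl = 2.0/cos(-5.5°) = 2.009 m; N'_1 = 58·cos(-5.5°) = 57.7; c'Δl = 33.76; W sinα = -5.6
Slice 2: Δl = 1.7/cos2.4° = 1.701 m; N'_2 = 133·cos2.4° = 132.9; c'Δl = 28.59; W sinα = 5.6
Slice 3: Δl = 2.2/cos10.8° = 2.240 m; N'_3 = 275·cos10.8° = 270.1; c'Δl = 37.63; W sinα = 51.5
Slice 4: Δl = 3.0/cos22.4° = 3.245 m; N'_4 = 416·cos22.4° = 384.6; c'Δl = 54.51; W sinα = 158.5
Slice 5: Δl = 1.5/cos33.3° = 1.795 m; N'_5 = 173·cos33.3° = 144.6; c'Δl = 30.15; W sinα = 95.0
Slice 6: Δl = 2.8/cos45.2° = 3.974 m; N'_6 = 227·cos45.2° = 160.0; c'Δl = 66.76; W sinα = 161.1
Slice 7: Δl = 1.4/cos60.1° = 2.808 m; N'_7 = 38·cos60.1° = 18.9; c'Δl = 47.18; W sinα = 32.9
Σc'Δl = 298.6 kN/m; ΣN' = 1168.8 kN/m; ΣW sinα = 499.1 kN/m
Resisting = 298.6 + 1168.8·tan31.3° = 298.6 + 710.7 = 1009.2 kN/m
FS = 1009.2 / 499.1 = 2.022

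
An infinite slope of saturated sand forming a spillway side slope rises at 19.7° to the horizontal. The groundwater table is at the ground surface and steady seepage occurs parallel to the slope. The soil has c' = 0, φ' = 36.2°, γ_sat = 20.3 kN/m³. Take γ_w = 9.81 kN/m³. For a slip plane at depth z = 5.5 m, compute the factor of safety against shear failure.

FS = 1.06

With seepage parallel to the slope and the water table at the surface, the effective normal stress on the slip plane uses the buoyant unit weight γ' = γ_sat − γ_w while the driving shear stress uses γ_sat:
FS = [c' + γ' z cos²β tanφ'] / [γ_sat z sinβ cosβ]
(For c' = 0 this reduces to FS = (γ'/γ_sat)·tanφ'/tanβ.)
γ' = 20.3 − 9.81 = 10.49 kN/m³
Numerator = 0.0 + 10.49·5.5·cos²19.7°·tan36.2° = 0.0 + 10.49·5.5·0.8864·0.7319 = 37.428 kPa
Denominator = 20.3·5.5·sin19.7°·cos19.7° = 20.3·5.5·0.3371·0.9415 = 35.434 kPa
FS = 37.428 / 35.434 = 1.056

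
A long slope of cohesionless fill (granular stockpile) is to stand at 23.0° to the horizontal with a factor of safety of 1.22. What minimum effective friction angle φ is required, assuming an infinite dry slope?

φ = 27.4°

FS = tanφ/tanβ ⇒ tanφ = FS · tanβ = 1.22 · tan23.0° = 0.5179
φ = arctan(0.5179) = 27.38°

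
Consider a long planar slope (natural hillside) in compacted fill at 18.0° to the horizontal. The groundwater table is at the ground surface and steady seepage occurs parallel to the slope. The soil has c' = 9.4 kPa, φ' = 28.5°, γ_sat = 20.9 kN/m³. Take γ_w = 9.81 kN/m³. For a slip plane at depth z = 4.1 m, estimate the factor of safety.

With seepage parallel to the slope and the water table at the surface, the effective normal stress on the slip plane uses the buoyant unit weight γ' = γ_sat − γ_w while the driving shear stress uses γ_sat:
FS = [c' + γ' z cos²β tanφ'] / [γ_sat z sinβ cosβ]
γ' = 20.9 − 9.81 = 11.09 kN/m³
Numerator = 9.4 + 11.09·4.1·cos²18.0°·tan28.5° = 9.4 + 11.09·4.1·0.9045·0.5430 = 31.730 kPa
Denominator = 20.9·4.1·sin18.0°·cos18.0° = 20.9·4.1·0.3090·0.9511 = 25.184 kPa
FS = 31.730 / 25.184 = 1.260

FS = 1.26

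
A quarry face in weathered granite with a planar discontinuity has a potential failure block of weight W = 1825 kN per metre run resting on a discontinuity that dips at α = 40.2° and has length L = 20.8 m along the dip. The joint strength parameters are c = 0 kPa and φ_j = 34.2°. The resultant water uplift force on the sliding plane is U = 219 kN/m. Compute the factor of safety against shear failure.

FS = 0.68

Resolving the block weight along and normal to the plane and applying the Mohr–Coulomb strength on the joint:
N' = W cosα − U = 1825·cos40.2° − 219 = 1174.9 kN/m
Driving force T = W sinα = 1825·sin40.2° = 1178.0 kN/m
Resisting force R = c·L + N'·tanφ_j = 0·20.8 + 1174.9·tan34.2° = 0.0 + 798.5 = 798.5 kN/m
FS = R / T = 798.5 / 1178.0 = 0.678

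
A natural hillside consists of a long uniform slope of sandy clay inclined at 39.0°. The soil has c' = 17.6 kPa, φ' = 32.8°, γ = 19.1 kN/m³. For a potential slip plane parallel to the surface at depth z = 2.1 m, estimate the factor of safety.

For an infinite slope with a slip plane parallel to the surface (no pore pressure): FS = [c' + γz cos²β tanφ'] / [γz sinβ cosβ].
γz = 19.1·2.1 = 40.11 kN/m²
Numerator = 17.6 + 40.11·cos²39.0°·tan32.8° = 17.6 + 40.11·0.6040·0.6445 = 33.212 kPa
Denominator = 40.11·sin39.0°·cos39.0° = 40.11·0.6293·0.7771 = 19.617 kPa
FS = 33.212 / 19.617 = 1.693

FS = 1.69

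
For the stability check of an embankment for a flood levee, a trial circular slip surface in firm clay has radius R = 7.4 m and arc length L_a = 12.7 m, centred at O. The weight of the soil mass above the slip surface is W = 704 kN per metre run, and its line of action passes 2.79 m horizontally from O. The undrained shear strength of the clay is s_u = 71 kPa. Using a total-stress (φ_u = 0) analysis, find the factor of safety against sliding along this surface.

Taking moments about the centre O, the resisting moment is provided by the undrained shear strength acting along the arc:
M_R = s_u·L_a·R = 71·12.70·7.4 = 6672.6 kN·m/m
M_D = W·d = 704·2.79 = 1964.2 kN·m/m
FS = M_R / M_D = 6672.6 / 1964.2 = 3.397

FS = 3.40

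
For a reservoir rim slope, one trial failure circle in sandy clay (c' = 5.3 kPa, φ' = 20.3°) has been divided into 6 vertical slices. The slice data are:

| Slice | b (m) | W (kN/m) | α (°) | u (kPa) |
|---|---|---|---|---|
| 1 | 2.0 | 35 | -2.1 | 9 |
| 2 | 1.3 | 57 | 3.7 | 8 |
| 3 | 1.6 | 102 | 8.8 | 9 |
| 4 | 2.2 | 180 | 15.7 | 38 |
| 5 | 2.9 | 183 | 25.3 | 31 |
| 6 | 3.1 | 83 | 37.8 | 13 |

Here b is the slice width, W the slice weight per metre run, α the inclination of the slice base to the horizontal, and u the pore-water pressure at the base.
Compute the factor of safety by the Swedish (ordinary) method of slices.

Ordinary method of slices: FS = Σ[c'·Δl_i + (W_i cosα_i − u_i·Δl_i)·tanφ'] / Σ W_i sinα_i, with Δl_i = b_i / cosα_i.
Slice 1: Δl = 2.0/cos(-2.1°) = 2.001 m; N'_1 = 35·cos(-2.1°) − 9·2.001 = 17.0; c'Δl = 10.61; W sinα = -1.3
Slice 2: Δl = 1.3/cos3.7° = 1.303 m; N'_2 = 57·cos3.7° − 8·1.303 = 46.5; c'Δl = 6.90; W sinα = 3.7
Slice 3: Δl = 1.6/cos8.8° = 1.619 m; N'_3 = 102·cos8.8° − 9·1.619 = 86.2; c'Δl = 8.58; W sinα = 15.6
Slice 4: Δl = 2.2/cos15.7° = 2.285 m; N'_4 = 180·cos15.7° − 38·2.285 = 86.4; c'Δl = 12.11; W sinα = 48.7
Slice 5: Δl = 2.9/cos25.3° = 3.208 m; N'_5 = 183·cos25.3° − 31·3.208 = 66.0; c'Δl = 17.00; W sinα = 78.2
Slice 6: Δl = 3.1/cos37.8° = 3.923 m; N'_6 = 83·cos37.8° − 13·3.923 = 14.6; c'Δl = 20.79; W sinα = 50.9
Σc'Δl = 76.0 kN/m; ΣN' = 316.7 kN/m; ΣW sinα = 195.8 kN/m
Resisting = 76.0 + 316.7·tan20.3° = 76.0 + 117.1 = 193.1 kN/m
FS = 193.1 / 195.8 = 0.987

FS = 0.99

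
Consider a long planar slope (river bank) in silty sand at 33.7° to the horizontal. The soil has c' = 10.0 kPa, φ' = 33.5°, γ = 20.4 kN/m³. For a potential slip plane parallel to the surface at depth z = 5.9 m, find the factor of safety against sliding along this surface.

FS = 1.17

For an infinite slope with a slip plane parallel to the surface (no pore pressure): FS = [c' + γz cos²β tanφ'] / [γz sinβ cosβ].
γz = 20.4·5.9 = 120.36 kN/m²
Numerator = 10.0 + 120.36·cos²33.7°·tan33.5° = 10.0 + 120.36·0.6921·0.6619 = 65.140 kPa
Denominator = 120.36·sin33.7°·cos33.7° = 120.36·0.5548·0.8320 = 55.559 kPa
FS = 65.140 / 55.559 = 1.172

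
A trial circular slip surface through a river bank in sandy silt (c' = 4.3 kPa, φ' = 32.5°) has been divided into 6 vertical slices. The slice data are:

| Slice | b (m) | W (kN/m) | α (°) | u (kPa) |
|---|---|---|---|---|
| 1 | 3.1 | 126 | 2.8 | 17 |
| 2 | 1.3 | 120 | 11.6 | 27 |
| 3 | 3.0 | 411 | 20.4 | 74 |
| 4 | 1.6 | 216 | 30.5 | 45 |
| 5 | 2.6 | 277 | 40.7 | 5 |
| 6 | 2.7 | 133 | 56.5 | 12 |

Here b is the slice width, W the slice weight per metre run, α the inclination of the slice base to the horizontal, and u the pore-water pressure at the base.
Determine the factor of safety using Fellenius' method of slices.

Ordinary method of slices: FS = Σ[c'·Δl_i + (W_i cosα_i − u_i·Δl_i)·tanφ'] / Σ W_i sinα_i, with Δl_i = b_i / cosα_i.
Slice 1: Δl = 3.1/cos2.8° = 3.104 m; N'_1 = 126·cos2.8° − 17·3.104 = 73.1; c'Δl = 13.35; W sinα = 6.2
Slice 2: Δl = 1.3/cos11.6° = 1.327 m; N'_2 = 120·cos11.6° − 27·1.327 = 81.7; c'Δl = 5.71; W sinα = 24.1
Slice 3: Δl = 3.0/cos20.4° = 3.201 m; N'_3 = 411·cos20.4° − 74·3.201 = 148.4; c'Δl = 13.76; W sinα = 143.3
Slice 4: Δl = 1.6/cos30.5° = 1.857 m; N'_4 = 216·cos30.5° − 45·1.857 = 102.5; c'Δl = 7.98; W sinα = 109.6
Slice 5: Δl = 2.6/cos40.7° = 3.429 m; N'_5 = 277·cos40.7° − 5·3.429 = 192.9; c'Δl = 14.75; W sinα = 180.6
Slice 6: Δl = 2.7/cos56.5° = 4.892 m; N'_6 = 133·cos56.5° − 12·4.892 = 14.7; c'Δl = 21.04; W sinα = 110.9
Σc'Δl = 76.6 kN/m; ΣN' = 613.3 kN/m; ΣW sinα = 574.7 kN/m
Resisting = 76.6 + 613.3·tan32.5° = 76.6 + 390.7 = 467.3 kN/m
FS = 467.3 / 574.7 = 0.813

FS = 0.81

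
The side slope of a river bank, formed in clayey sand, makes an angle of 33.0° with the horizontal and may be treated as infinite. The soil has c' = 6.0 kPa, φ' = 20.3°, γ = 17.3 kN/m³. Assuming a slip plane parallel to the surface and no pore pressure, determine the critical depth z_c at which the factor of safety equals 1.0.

Setting FS = 1.00 in FS = [c' + γz cos²β tanφ'] / [γz sinβ cosβ] and solving for z:
z = c' / [γ cosβ (FS·sinβ − cosβ·tanφ')]
  = 6.0 / [17.3·cos33.0°·(1.00·sin33.0° − cos33.0°·tan20.3°)]
  = 6.0 / [17.3·0.8387·(1.00·0.5446 − 0.8387·0.3699)]
  = 6.0 / 3.4010 = 1.764 m

z_c = 1.76 m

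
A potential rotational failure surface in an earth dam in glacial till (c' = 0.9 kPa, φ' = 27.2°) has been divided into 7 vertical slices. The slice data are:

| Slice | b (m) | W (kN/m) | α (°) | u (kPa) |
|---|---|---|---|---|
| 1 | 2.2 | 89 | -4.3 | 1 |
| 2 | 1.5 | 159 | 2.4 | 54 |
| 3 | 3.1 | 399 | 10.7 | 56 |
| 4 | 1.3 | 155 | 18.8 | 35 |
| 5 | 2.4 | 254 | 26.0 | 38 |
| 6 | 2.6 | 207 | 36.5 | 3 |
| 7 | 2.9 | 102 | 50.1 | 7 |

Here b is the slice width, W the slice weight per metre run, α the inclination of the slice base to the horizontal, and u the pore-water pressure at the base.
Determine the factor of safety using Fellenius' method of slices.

FS = 0.97

Ordinary method of slices: FS = Σ[c'·Δl_i + (W_i cosα_i − u_i·Δl_i)·tanφ'] / Σ W_i sinα_i, with Δl_i = b_i / cosα_i.
Slice 1: Δl = 2.2/cos(-4.3°) = 2.206 m; N'_1 = 89·cos(-4.3°) − 1·2.206 = 86.5; c'Δl = 1.99; W sinα = -6.7
Slice 2: Δl = 1.5/cos2.4° = 1.501 m; N'_2 = 159·cos2.4° − 54·1.501 = 77.8; c'Δl = 1.35; W sinα = 6.7
Slice 3: Δl = 3.1/cos10.7° = 3.155 m; N'_3 = 399·cos10.7° − 56·3.155 = 215.4; c'Δl = 2.84; W sinα = 74.1
Slice 4: Δl = 1.3/cos18.8° = 1.373 m; N'_4 = 155·cos18.8° − 35·1.373 = 98.7; c'Δl = 1.24; W sinα = 50.0
Slice 5: Δl = 2.4/cos26.0° = 2.670 m; N'_5 = 254·cos26.0° − 38·2.670 = 126.8; c'Δl = 2.40; W sinα = 111.3
Slice 6: Δl = 2.6/cos36.5° = 3.234 m; N'_6 = 207·cos36.5° − 3·3.234 = 156.7; c'Δl = 2.91; W sinα = 123.1
Slice 7: Δl = 2.9/cos50.1° = 4.521 m; N'_7 = 102·cos50.1° − 7·4.521 = 33.8; c'Δl = 4.07; W sinα = 78.3
Σc'Δl = 16.8 kN/m; ΣN' = 795.7 kN/m; ΣW sinα = 436.7 kN/m
Resisting = 16.8 + 795.7·tan27.2° = 16.8 + 408.9 = 425.7 kN/m
FS = 425.7 / 436.7 = 0.975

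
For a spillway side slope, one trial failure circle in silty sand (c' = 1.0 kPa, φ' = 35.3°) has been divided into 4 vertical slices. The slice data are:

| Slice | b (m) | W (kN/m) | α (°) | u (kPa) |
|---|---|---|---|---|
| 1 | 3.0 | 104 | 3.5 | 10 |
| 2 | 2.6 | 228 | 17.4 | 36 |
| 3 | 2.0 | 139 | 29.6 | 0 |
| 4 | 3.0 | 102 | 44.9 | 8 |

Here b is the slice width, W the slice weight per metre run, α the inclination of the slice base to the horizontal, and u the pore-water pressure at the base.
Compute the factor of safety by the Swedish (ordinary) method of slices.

Ordinary method of slices: FS = Σ[c'·Δl_i + (W_i cosα_i − u_i·Δl_i)·tanφ'] / Σ W_i sinα_i, with Δl_i = b_i / cosα_i.
Slice 1: Δl = 3.0/cos3.5° = 3.006 m; N'_1 = 104·cos3.5° − 10·3.006 = 73.7; c'Δl = 3.01; W sinα = 6.3
Slice 2: Δl = 2.6/cos17.4° = 2.725 m; N'_2 = 228·cos17.4° − 36·2.725 = 119.5; c'Δl = 2.72; W sinα = 68.2
Slice 3: Δl = 2.0/cos29.6° = 2.300 m; N'_3 = 139·cos29.6° − 0·2.300 = 120.9; c'Δl = 2.30; W sinα = 68.7
Slice 4: Δl = 3.0/cos44.9° = 4.235 m; N'_4 = 102·cos44.9° − 8·4.235 = 38.4; c'Δl = 4.24; W sinα = 72.0
Σc'Δl = 12.3 kN/m; ΣN' = 352.5 kN/m; ΣW sinα = 215.2 kN/m
Resisting = 12.3 + 352.5·tan35.3° = 12.3 + 249.6 = 261.8 kN/m
FS = 261.8 / 215.2 = 1.217

FS = 1.22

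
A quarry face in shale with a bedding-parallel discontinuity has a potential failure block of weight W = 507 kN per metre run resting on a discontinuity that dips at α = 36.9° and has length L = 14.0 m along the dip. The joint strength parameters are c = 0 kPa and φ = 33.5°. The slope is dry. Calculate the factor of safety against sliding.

Resolving the block weight along and normal to the plane and applying the Mohr–Coulomb strength on the joint:
N' = W cosα = 507·cos36.9° = 405.4 kN/m
Driving force T = W sinα = 507·sin36.9° = 304.4 kN/m
Resisting force R = c·L + N'·tanφ = 0·14.0 + 405.4·tan33.5° = 0.0 + 268.4 = 268.4 kN/m
FS = R / T = 268.4 / 304.4 = 0.882

FS = 0.88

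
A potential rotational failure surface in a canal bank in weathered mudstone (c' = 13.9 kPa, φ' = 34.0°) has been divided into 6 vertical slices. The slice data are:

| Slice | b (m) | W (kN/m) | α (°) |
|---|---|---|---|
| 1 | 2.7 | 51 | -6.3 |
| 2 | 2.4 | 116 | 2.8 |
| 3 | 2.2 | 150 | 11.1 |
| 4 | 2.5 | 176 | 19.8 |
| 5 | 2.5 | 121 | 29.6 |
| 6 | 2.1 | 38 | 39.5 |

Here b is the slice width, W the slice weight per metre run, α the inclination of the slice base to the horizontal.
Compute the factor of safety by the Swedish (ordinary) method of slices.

Ordinary method of slices: FS = Σ[c'·Δl_i + (W_i cosα_i)·tanφ'] / Σ W_i sinα_i, with Δl_i = b_i / cosα_i.
Slice 1: Δl = 2.7/cos(-6.3°) = 2.716 m; N'_1 = 51·cos(-6.3°) = 50.7; c'Δl = 37.76; W sinα = -5.6
Slice 2: Δl = 2.4/cos2.8° = 2.403 m; N'_2 = 116·cos2.8° = 115.9; c'Δl = 33.40; W sinα = 5.7
Slice 3: Δl = 2.2/cos11.1° = 2.242 m; N'_3 = 150·cos11.1° = 147.2; c'Δl = 31.16; W sinα = 28.9
Slice 4: Δl = 2.5/cos19.8° = 2.657 m; N'_4 = 176·cos19.8° = 165.6; c'Δl = 36.93; W sinα = 59.6
Slice 5: Δl = 2.5/cos29.6° = 2.875 m; N'_5 = 121·cos29.6° = 105.2; c'Δl = 39.97; W sinα = 59.8
Slice 6: Δl = 2.1/cos39.5° = 2.722 m; N'_6 = 38·cos39.5° = 29.3; c'Δl = 37.83; W sinα = 24.2
Σc'Δl = 217.0 kN/m; ΣN' = 613.9 kN/m; ΣW sinα = 172.5 kN/m
Resisting = 217.0 + 613.9·tan34.0° = 217.0 + 414.1 = 631.1 kN/m
FS = 631.1 / 172.5 = 3.659

FS = 3.66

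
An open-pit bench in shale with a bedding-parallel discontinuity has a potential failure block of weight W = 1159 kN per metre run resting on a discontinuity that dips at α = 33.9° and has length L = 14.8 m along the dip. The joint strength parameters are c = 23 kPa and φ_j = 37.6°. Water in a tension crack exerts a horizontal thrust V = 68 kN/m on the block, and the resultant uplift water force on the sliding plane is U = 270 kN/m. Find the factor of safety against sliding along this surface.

FS = 1.20

Resolving the block weight along and normal to the plane and applying the Mohr–Coulomb strength on the joint:
N' = W cosα − U − V sinα = 1159·cos33.9° − 270 − 68·sin33.9° = 654.1 kN/m
Driving force T = W sinα + V cosα = 1159·sin33.9° + 68·cos33.9° = 702.9 kN/m
Resisting force R = c·L + N'·tanφ_j = 23·14.8 + 654.1·tan37.6° = 340.4 + 503.7 = 844.1 kN/m
FS = R / T = 844.1 / 702.9 = 1.201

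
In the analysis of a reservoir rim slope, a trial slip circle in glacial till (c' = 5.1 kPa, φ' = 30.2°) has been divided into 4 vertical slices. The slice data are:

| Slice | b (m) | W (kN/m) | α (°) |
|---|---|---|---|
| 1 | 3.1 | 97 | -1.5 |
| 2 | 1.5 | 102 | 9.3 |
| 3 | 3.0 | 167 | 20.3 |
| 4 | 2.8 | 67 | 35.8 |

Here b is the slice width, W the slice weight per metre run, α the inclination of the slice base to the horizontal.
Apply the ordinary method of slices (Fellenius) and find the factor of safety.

FS = 2.66

Ordinary method of slices: FS = Σ[c'·Δl_i + (W_i cosα_i)·tanφ'] / Σ W_i sinα_i, with Δl_i = b_i / cosα_i.
Slice 1: Δl = 3.1/cos(-1.5°) = 3.101 m; N'_1 = 97·cos(-1.5°) = 97.0; c'Δl = 15.82; W sinα = -2.5
Slice 2: Δl = 1.5/cos9.3° = 1.520 m; N'_2 = 102·cos9.3° = 100.7; c'Δl = 7.75; W sinα = 16.5
Slice 3: Δl = 3.0/cos20.3° = 3.199 m; N'_3 = 167·cos20.3° = 156.6; c'Δl = 16.31; W sinα = 57.9
Slice 4: Δl = 2.8/cos35.8° = 3.452 m; N'_4 = 67·cos35.8° = 54.3; c'Δl = 17.61; W sinα = 39.2
Σc'Δl = 57.5 kN/m; ΣN' = 408.6 kN/m; ΣW sinα = 111.1 kN/m
Resisting = 57.5 + 408.6·tan30.2° = 57.5 + 237.8 = 295.3 kN/m
FS = 295.3 / 111.1 = 2.659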